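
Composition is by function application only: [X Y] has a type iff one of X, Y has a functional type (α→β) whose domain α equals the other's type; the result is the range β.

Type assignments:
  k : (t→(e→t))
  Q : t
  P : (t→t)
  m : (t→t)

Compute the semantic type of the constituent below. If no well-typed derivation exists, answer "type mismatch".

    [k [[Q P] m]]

(e→t)

At [Q P], P : (t→t) takes Q : t, giving t.
At [[Q P] m], m : (t→t) takes [Q P] : t, giving t.
At [k [[Q P] m]], k : (t→(e→t)) takes [[Q P] m] : t, giving (e→t).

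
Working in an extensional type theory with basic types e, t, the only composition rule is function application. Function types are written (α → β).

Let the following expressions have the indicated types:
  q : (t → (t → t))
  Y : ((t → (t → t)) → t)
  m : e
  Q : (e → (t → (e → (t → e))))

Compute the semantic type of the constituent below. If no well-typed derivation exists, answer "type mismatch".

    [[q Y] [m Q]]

[q Y]: ((t → (t → t)) → t) applied to (t → (t → t)) yields t.
[m Q]: (e → (t → (e → (t → e)))) applied to e yields (t → (e → (t → e))).
[[q Y] [m Q]]: (t → (e → (t → e))) applied to t yields (e → (t → e)).

(e → (t → e))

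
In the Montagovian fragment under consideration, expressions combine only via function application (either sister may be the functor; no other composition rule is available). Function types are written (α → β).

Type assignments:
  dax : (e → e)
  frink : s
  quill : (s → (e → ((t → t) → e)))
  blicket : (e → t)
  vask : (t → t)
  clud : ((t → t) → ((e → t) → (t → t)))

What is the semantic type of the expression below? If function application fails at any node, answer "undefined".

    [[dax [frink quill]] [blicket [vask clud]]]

At [frink quill], quill : (s → (e → ((t → t) → e))) takes frink : s, giving (e → ((t → t) → e)).
[dax [frink quill]]: (e → e) and (e → ((t → t) → e)) cannot combine by function application — type clash.

undefined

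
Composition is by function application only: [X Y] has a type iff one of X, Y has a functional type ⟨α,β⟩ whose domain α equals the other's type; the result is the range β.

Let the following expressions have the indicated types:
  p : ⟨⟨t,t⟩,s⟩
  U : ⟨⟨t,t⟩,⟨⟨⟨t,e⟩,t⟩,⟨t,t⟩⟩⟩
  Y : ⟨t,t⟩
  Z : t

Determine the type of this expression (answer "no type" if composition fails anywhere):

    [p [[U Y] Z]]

no type

At [U Y], U : ⟨⟨t,t⟩,⟨⟨⟨t,e⟩,t⟩,⟨t,t⟩⟩⟩ takes Y : ⟨t,t⟩, giving ⟨⟨⟨t,e⟩,t⟩,⟨t,t⟩⟩.
[[U Y] Z]: ⟨⟨⟨t,e⟩,t⟩,⟨t,t⟩⟩ with t — neither is a function whose domain matches the other; composition fails here.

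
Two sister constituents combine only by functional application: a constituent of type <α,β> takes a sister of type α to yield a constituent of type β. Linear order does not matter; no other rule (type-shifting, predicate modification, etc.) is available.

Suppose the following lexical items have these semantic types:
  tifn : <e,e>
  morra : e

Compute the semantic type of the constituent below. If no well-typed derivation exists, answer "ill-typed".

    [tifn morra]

e

At [tifn morra], tifn : <e,e> takes morra : e, giving e.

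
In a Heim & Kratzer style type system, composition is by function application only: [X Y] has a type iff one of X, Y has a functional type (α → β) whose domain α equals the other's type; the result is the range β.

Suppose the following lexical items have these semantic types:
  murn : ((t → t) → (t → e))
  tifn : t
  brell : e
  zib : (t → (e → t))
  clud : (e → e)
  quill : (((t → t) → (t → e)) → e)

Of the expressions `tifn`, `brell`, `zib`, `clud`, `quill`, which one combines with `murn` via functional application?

tifn : t — no; murn wants (t → t), and tifn wants nothing (atomic).
brell : e — no; murn wants (t → t), and brell wants nothing (atomic).
zib : (t → (e → t)) — no; murn wants (t → t), and zib wants t.
clud : (e → e) — no; murn wants (t → t), and clud wants e.
quill — combines: quill : (((t → t) → (t → e)) → e) takes murn : ((t → t) → (t → e)) as argument, giving e.

quill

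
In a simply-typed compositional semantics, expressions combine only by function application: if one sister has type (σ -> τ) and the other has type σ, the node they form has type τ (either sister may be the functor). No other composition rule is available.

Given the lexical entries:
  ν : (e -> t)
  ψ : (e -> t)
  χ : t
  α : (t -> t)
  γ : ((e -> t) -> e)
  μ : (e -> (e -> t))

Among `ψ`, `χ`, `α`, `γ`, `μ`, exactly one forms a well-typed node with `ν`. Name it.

ψ : (e -> t) — does not combine with ν.
χ : t — does not combine with ν.
α : (t -> t) — does not combine with ν.
γ — combines: γ : ((e -> t) -> e) takes ν : (e -> t) as argument, giving e.
μ : (e -> (e -> t)) — does not combine with ν.

γ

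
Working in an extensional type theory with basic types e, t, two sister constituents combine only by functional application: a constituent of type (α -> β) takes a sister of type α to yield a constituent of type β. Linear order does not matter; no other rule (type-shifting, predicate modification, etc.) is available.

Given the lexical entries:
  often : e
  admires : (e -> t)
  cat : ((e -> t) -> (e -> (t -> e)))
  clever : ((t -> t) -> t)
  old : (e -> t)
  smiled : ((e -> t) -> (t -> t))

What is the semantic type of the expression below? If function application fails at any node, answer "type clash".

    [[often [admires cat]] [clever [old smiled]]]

e

[admires cat]: functor cat : ((e -> t) -> (e -> (t -> e))), argument admires : (e -> t); result (e -> (t -> e)).
[often [admires cat]]: functor [admires cat] : (e -> (t -> e)), argument often : e; result (t -> e).
[old smiled]: functor smiled : ((e -> t) -> (t -> t)), argument old : (e -> t); result (t -> t).
[clever [old smiled]]: functor clever : ((t -> t) -> t), argument [old smiled] : (t -> t); result t.
[[often [admires cat]] [clever [old smiled]]]: functor [often [admires cat]] : (t -> e), argument [clever [old smiled]] : t; result e.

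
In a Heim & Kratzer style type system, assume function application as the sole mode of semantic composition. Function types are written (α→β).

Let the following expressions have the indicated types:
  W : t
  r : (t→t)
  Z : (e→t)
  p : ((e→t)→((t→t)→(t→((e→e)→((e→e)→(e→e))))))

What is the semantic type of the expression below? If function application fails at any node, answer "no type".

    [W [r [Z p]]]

[Z p] — p of type ((e→t)→((t→t)→(t→((e→e)→((e→e)→(e→e)))))) combines with Z of type (e→t): type ((t→t)→(t→((e→e)→((e→e)→(e→e))))).
[r [Z p]] — [Z p] of type ((t→t)→(t→((e→e)→((e→e)→(e→e))))) combines with r of type (t→t): type (t→((e→e)→((e→e)→(e→e)))).
[W [r [Z p]]] — [r [Z p]] of type (t→((e→e)→((e→e)→(e→e)))) combines with W of type t: type ((e→e)→((e→e)→(e→e))).

((e→e)→((e→e)→(e→e)))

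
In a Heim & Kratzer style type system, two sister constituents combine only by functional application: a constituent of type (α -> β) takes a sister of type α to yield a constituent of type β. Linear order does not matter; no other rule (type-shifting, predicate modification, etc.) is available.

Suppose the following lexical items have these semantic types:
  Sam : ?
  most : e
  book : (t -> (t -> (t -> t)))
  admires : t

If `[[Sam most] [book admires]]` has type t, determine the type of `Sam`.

For [[Sam most] [book admires]] to have type t with [book admires] of type (t -> (t -> t)), [Sam most] must be the function: [Sam most] : ((t -> (t -> t)) -> t).
For [Sam most] to have type ((t -> (t -> t)) -> t) with most of type e, Sam must be the function: Sam : (e -> ((t -> (t -> t)) -> t)).

(e -> ((t -> (t -> t)) -> t))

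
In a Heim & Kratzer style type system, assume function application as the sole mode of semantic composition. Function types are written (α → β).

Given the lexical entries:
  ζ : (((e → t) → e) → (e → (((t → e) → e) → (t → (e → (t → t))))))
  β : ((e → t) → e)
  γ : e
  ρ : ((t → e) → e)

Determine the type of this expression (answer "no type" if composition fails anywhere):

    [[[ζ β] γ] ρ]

(t → (e → (t → t)))

[ζ β]: ζ is (((e → t) → e) → (e → (((t → e) → e) → (t → (e → (t → t)))))), β is ((e → t) → e); result (e → (((t → e) → e) → (t → (e → (t → t))))).
[[ζ β] γ]: [ζ β] is (e → (((t → e) → e) → (t → (e → (t → t))))), γ is e; result (((t → e) → e) → (t → (e → (t → t)))).
[[[ζ β] γ] ρ]: [[ζ β] γ] is (((t → e) → e) → (t → (e → (t → t)))), ρ is ((t → e) → e); result (t → (e → (t → t))).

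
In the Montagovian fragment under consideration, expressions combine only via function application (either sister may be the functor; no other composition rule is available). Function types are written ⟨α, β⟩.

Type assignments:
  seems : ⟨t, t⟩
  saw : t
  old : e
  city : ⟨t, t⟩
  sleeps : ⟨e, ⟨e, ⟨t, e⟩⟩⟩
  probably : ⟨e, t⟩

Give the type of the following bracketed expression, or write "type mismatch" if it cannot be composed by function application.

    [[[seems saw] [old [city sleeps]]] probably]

[seems saw] — seems of type ⟨t, t⟩ combines with saw of type t: type t.
At [city sleeps]: neither ⟨t, t⟩ nor ⟨e, ⟨e, ⟨t, e⟩⟩⟩ can take the other as argument; the node is ill-typed.

type mismatch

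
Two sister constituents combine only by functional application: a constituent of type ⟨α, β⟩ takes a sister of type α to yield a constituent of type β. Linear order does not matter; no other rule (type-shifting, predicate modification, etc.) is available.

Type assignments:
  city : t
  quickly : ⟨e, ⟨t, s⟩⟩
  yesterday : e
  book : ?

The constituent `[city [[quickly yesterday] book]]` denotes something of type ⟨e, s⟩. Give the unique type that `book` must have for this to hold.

[city [[quickly yesterday] book]] is required to be ⟨e, s⟩. city : t cannot yield ⟨e, s⟩ as functor, so [[quickly yesterday] book] : ⟨t, ⟨e, s⟩⟩.
[[quickly yesterday] book] is required to be ⟨t, ⟨e, s⟩⟩. [quickly yesterday] : ⟨t, s⟩ cannot yield ⟨t, ⟨e, s⟩⟩ as functor, so book : ⟨⟨t, s⟩, ⟨t, ⟨e, s⟩⟩⟩.

⟨⟨t, s⟩, ⟨t, ⟨e, s⟩⟩⟩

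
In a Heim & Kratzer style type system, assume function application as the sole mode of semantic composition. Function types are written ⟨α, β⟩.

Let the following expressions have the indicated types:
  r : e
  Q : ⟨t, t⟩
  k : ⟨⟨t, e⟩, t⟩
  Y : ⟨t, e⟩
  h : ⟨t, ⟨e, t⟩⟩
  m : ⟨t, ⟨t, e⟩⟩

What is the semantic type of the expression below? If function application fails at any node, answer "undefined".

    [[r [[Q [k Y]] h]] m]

⟨t, e⟩

At [k Y], k : ⟨⟨t, e⟩, t⟩ takes Y : ⟨t, e⟩, giving t.
At [Q [k Y]], Q : ⟨t, t⟩ takes [k Y] : t, giving t.
At [[Q [k Y]] h], h : ⟨t, ⟨e, t⟩⟩ takes [Q [k Y]] : t, giving ⟨e, t⟩.
At [r [[Q [k Y]] h]], [[Q [k Y]] h] : ⟨e, t⟩ takes r : e, giving t.
At [[r [[Q [k Y]] h]] m], m : ⟨t, ⟨t, e⟩⟩ takes [r [[Q [k Y]] h]] : t, giving ⟨t, e⟩.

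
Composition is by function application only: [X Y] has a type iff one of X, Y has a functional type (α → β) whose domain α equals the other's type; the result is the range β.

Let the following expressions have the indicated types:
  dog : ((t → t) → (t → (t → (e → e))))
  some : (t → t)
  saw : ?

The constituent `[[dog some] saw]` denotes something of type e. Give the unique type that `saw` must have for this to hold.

For [[dog some] saw] to have type e with [dog some] of type (t → (t → (e → e))), saw must be the function: saw : ((t → (t → (e → e))) → e).

((t → (t → (e → e))) → e)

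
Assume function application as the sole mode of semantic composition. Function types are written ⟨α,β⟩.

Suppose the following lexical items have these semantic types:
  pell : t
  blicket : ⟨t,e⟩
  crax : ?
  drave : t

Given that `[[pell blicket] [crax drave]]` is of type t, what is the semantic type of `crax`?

⟨t,⟨e,t⟩⟩

[[pell blicket] [crax drave]] is required to be t. [pell blicket] : e cannot yield t as functor, so [crax drave] : ⟨e,t⟩.
[crax drave] is required to be ⟨e,t⟩. drave : t cannot yield ⟨e,t⟩ as functor, so crax : ⟨t,⟨e,t⟩⟩.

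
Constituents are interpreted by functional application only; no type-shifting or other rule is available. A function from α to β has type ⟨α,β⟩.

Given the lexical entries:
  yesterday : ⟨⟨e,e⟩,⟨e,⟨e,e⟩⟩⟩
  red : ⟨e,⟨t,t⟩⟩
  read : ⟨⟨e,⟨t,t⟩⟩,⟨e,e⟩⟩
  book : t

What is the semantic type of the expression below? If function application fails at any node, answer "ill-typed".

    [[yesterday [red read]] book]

[red read] — read of type ⟨⟨e,⟨t,t⟩⟩,⟨e,e⟩⟩ combines with red of type ⟨e,⟨t,t⟩⟩: type ⟨e,e⟩.
[yesterday [red read]] — yesterday of type ⟨⟨e,e⟩,⟨e,⟨e,e⟩⟩⟩ combines with [red read] of type ⟨e,e⟩: type ⟨e,⟨e,e⟩⟩.
At [[yesterday [red read]] book]: neither ⟨e,⟨e,e⟩⟩ nor t can take the other as argument; the node is ill-typed.

ill-typed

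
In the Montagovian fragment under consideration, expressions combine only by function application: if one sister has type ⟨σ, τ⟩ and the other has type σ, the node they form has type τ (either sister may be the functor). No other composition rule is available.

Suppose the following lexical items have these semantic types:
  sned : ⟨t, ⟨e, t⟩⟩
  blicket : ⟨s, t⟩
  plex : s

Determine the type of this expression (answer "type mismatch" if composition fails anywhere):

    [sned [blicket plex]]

[blicket plex]: blicket is ⟨s, t⟩, plex is s; result t.
[sned [blicket plex]]: sned is ⟨t, ⟨e, t⟩⟩, [blicket plex] is t; result ⟨e, t⟩.

⟨e, t⟩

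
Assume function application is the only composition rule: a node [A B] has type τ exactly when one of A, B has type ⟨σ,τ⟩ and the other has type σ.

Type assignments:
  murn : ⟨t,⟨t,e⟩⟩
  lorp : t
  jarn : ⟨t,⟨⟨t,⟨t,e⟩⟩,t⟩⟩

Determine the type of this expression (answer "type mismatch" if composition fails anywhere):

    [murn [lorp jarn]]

t

At [lorp jarn], jarn : ⟨t,⟨⟨t,⟨t,e⟩⟩,t⟩⟩ takes lorp : t, giving ⟨⟨t,⟨t,e⟩⟩,t⟩.
At [murn [lorp jarn]], [lorp jarn] : ⟨⟨t,⟨t,e⟩⟩,t⟩ takes murn : ⟨t,⟨t,e⟩⟩, giving t.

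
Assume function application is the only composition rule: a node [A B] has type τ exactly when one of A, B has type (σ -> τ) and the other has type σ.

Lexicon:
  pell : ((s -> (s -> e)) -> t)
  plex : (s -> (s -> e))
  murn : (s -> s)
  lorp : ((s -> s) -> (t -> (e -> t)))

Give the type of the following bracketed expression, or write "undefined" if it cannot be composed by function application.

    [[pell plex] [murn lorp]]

At [pell plex], pell : ((s -> (s -> e)) -> t) takes plex : (s -> (s -> e)), giving t.
At [murn lorp], lorp : ((s -> s) -> (t -> (e -> t))) takes murn : (s -> s), giving (t -> (e -> t)).
At [[pell plex] [murn lorp]], [murn lorp] : (t -> (e -> t)) takes [pell plex] : t, giving (e -> t).

(e -> t)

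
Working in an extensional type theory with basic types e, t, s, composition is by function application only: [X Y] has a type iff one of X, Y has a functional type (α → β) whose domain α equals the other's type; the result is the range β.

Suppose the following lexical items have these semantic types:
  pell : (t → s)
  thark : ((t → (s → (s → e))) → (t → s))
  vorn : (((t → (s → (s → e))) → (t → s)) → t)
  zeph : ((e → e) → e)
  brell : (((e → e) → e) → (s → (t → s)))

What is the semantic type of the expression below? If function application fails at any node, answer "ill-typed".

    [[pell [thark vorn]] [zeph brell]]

[thark vorn]: functor vorn : (((t → (s → (s → e))) → (t → s)) → t), argument thark : ((t → (s → (s → e))) → (t → s)); result t.
[pell [thark vorn]]: functor pell : (t → s), argument [thark vorn] : t; result s.
[zeph brell]: functor brell : (((e → e) → e) → (s → (t → s))), argument zeph : ((e → e) → e); result (s → (t → s)).
[[pell [thark vorn]] [zeph brell]]: functor [zeph brell] : (s → (t → s)), argument [pell [thark vorn]] : s; result (t → s).

(t → s)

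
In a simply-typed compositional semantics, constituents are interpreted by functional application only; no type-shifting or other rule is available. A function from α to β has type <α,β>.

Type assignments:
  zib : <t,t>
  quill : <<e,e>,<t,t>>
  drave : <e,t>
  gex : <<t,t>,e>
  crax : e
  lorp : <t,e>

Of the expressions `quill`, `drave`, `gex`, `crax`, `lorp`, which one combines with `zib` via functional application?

gex

quill : <<e,e>,<t,t>> — neither side's domain matches the other.
drave : <e,t> — neither side's domain matches the other.
gex — combines: gex : <<t,t>,e> takes zib : <t,t> as argument, giving e.
crax : e — neither side's domain matches the other.
lorp : <t,e> — neither side's domain matches the other.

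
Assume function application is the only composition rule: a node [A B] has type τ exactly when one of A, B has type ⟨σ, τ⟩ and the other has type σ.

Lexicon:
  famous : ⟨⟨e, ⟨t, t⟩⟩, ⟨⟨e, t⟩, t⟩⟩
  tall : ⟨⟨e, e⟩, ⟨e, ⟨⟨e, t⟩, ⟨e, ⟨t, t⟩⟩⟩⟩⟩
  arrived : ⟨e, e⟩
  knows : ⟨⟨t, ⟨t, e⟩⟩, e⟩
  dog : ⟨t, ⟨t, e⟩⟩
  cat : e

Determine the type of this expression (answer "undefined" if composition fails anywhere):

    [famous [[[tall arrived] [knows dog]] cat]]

[tall arrived]: tall is ⟨⟨e, e⟩, ⟨e, ⟨⟨e, t⟩, ⟨e, ⟨t, t⟩⟩⟩⟩⟩, arrived is ⟨e, e⟩; result ⟨e, ⟨⟨e, t⟩, ⟨e, ⟨t, t⟩⟩⟩⟩.
[knows dog]: knows is ⟨⟨t, ⟨t, e⟩⟩, e⟩, dog is ⟨t, ⟨t, e⟩⟩; result e.
[[tall arrived] [knows dog]]: [tall arrived] is ⟨e, ⟨⟨e, t⟩, ⟨e, ⟨t, t⟩⟩⟩⟩, [knows dog] is e; result ⟨⟨e, t⟩, ⟨e, ⟨t, t⟩⟩⟩.
[[[tall arrived] [knows dog]] cat]: ⟨⟨e, t⟩, ⟨e, ⟨t, t⟩⟩⟩ with e — neither is a function whose domain matches the other; composition fails here.

undefined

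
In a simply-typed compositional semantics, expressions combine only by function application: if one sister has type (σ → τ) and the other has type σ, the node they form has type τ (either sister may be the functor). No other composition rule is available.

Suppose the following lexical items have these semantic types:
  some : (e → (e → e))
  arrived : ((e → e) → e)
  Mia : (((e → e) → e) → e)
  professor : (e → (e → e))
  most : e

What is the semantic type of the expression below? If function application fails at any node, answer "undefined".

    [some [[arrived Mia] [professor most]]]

(e → e)

[arrived Mia] — Mia of type (((e → e) → e) → e) combines with arrived of type ((e → e) → e): type e.
[professor most] — professor of type (e → (e → e)) combines with most of type e: type (e → e).
[[arrived Mia] [professor most]] — [professor most] of type (e → e) combines with [arrived Mia] of type e: type e.
[some [[arrived Mia] [professor most]]] — some of type (e → (e → e)) combines with [[arrived Mia] [professor most]] of type e: type (e → e).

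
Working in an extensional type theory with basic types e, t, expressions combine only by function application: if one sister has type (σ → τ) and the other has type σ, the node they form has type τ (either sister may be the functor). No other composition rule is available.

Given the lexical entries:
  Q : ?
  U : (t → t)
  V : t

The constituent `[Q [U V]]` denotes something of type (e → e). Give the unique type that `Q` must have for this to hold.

For [Q [U V]] to have type (e → e) with [U V] of type t, Q must be the function: Q : (t → (e → e)).

(t → (e → e))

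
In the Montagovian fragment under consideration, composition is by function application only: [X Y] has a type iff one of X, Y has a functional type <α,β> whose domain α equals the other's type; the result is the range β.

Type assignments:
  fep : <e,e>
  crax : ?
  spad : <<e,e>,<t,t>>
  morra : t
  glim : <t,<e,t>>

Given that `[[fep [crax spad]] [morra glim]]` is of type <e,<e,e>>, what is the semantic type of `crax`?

For [[fep [crax spad]] [morra glim]] to have type <e,<e,e>> with [morra glim] of type <e,t>, [fep [crax spad]] must be the function: [fep [crax spad]] : <<e,t>,<e,<e,e>>>.
For [fep [crax spad]] to have type <<e,t>,<e,<e,e>>> with fep of type <e,e>, [crax spad] must be the function: [crax spad] : <<e,e>,<<e,t>,<e,<e,e>>>>.
For [crax spad] to have type <<e,e>,<<e,t>,<e,<e,e>>>> with spad of type <<e,e>,<t,t>>, crax must be the function: crax : <<<e,e>,<t,t>>,<<e,e>,<<e,t>,<e,<e,e>>>>>.

<<<e,e>,<t,t>>,<<e,e>,<<e,t>,<e,<e,e>>>>>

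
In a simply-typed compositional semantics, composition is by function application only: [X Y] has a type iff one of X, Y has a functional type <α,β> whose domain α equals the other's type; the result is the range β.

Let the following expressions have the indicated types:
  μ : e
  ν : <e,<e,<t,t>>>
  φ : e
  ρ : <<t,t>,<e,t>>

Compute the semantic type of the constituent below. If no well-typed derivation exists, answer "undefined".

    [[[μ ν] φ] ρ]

[μ ν] — ν of type <e,<e,<t,t>>> combines with μ of type e: type <e,<t,t>>.
[[μ ν] φ] — [μ ν] of type <e,<t,t>> combines with φ of type e: type <t,t>.
[[[μ ν] φ] ρ] — ρ of type <<t,t>,<e,t>> combines with [[μ ν] φ] of type <t,t>: type <e,t>.

<e,t>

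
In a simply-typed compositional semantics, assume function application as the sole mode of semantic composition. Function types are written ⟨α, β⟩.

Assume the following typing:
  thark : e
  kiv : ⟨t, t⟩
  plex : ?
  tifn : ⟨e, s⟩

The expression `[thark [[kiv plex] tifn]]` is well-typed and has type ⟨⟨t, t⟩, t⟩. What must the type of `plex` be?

[thark [[kiv plex] tifn]] must have type ⟨⟨t, t⟩, t⟩. The sister thark has type e; that is not a function onto ⟨⟨t, t⟩, t⟩, so [[kiv plex] tifn] must be the functor, of type ⟨e, ⟨⟨t, t⟩, t⟩⟩.
[[kiv plex] tifn] must have type ⟨e, ⟨⟨t, t⟩, t⟩⟩. The sister tifn has type ⟨e, s⟩; that is not a function onto ⟨e, ⟨⟨t, t⟩, t⟩⟩, so [kiv plex] must be the functor, of type ⟨⟨e, s⟩, ⟨e, ⟨⟨t, t⟩, t⟩⟩⟩.
[kiv plex] must have type ⟨⟨e, s⟩, ⟨e, ⟨⟨t, t⟩, t⟩⟩⟩. The sister kiv has type ⟨t, t⟩; that is not a function onto ⟨⟨e, s⟩, ⟨e, ⟨⟨t, t⟩, t⟩⟩⟩, so plex must be the functor, of type ⟨⟨t, t⟩, ⟨⟨e, s⟩, ⟨e, ⟨⟨t, t⟩, t⟩⟩⟩⟩.

⟨⟨t, t⟩, ⟨⟨e, s⟩, ⟨e, ⟨⟨t, t⟩, t⟩⟩⟩⟩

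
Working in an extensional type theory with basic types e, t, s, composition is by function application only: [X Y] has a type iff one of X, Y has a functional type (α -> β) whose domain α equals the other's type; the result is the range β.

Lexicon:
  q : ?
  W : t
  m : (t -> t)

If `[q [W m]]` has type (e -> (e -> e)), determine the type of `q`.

[q [W m]] is required to be (e -> (e -> e)). [W m] : t cannot yield (e -> (e -> e)) as functor, so q : (t -> (e -> (e -> e))).

(t -> (e -> (e -> e)))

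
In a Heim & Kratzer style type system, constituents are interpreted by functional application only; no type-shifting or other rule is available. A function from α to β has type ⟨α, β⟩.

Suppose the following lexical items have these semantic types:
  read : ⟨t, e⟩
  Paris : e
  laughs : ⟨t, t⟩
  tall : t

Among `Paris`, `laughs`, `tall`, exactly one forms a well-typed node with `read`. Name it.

Paris : e — does not combine with read.
laughs : ⟨t, t⟩ — does not combine with read.
tall — combines: read : ⟨t, e⟩ takes tall : t as argument, giving e.

tall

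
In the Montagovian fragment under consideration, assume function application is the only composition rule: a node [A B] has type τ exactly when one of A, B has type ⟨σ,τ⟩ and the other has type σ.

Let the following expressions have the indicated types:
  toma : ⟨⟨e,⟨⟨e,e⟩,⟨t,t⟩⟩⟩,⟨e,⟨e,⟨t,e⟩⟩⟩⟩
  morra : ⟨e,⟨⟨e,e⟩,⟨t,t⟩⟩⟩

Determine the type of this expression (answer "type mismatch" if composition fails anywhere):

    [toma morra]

⟨e,⟨e,⟨t,e⟩⟩⟩

At [toma morra], toma : ⟨⟨e,⟨⟨e,e⟩,⟨t,t⟩⟩⟩,⟨e,⟨e,⟨t,e⟩⟩⟩⟩ takes morra : ⟨e,⟨⟨e,e⟩,⟨t,t⟩⟩⟩, giving ⟨e,⟨e,⟨t,e⟩⟩⟩.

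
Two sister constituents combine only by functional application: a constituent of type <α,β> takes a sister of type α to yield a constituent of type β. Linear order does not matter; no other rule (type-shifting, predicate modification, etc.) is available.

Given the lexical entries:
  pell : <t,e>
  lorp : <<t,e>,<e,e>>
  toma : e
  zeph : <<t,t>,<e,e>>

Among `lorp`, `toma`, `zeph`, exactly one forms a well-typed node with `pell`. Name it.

lorp

lorp — combines: lorp : <<t,e>,<e,e>> takes pell : <t,e> as argument, giving <e,e>.
toma : e — no; pell wants t, and toma wants nothing (atomic).
zeph : <<t,t>,<e,e>> — no; pell wants t, and zeph wants <t,t>.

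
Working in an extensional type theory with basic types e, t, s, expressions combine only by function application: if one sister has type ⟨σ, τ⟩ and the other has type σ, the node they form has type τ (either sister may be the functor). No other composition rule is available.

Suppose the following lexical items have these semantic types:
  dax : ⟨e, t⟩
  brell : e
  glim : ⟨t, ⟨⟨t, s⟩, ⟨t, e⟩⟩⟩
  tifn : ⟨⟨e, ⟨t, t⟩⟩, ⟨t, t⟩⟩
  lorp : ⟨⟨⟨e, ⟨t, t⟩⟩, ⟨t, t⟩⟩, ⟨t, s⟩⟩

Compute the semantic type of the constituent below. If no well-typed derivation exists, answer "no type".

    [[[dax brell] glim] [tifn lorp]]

At [dax brell], dax : ⟨e, t⟩ takes brell : e, giving t.
At [[dax brell] glim], glim : ⟨t, ⟨⟨t, s⟩, ⟨t, e⟩⟩⟩ takes [dax brell] : t, giving ⟨⟨t, s⟩, ⟨t, e⟩⟩.
At [tifn lorp], lorp : ⟨⟨⟨e, ⟨t, t⟩⟩, ⟨t, t⟩⟩, ⟨t, s⟩⟩ takes tifn : ⟨⟨e, ⟨t, t⟩⟩, ⟨t, t⟩⟩, giving ⟨t, s⟩.
At [[[dax brell] glim] [tifn lorp]], [[dax brell] glim] : ⟨⟨t, s⟩, ⟨t, e⟩⟩ takes [tifn lorp] : ⟨t, s⟩, giving ⟨t, e⟩.

⟨t, e⟩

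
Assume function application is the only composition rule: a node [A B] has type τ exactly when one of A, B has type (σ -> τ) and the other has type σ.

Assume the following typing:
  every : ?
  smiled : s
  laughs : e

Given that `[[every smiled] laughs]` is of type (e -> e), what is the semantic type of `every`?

(s -> (e -> (e -> e)))

At [[every smiled] laughs] (required: (e -> e)): laughs is e, which is not a function with range (e -> e); hence [every smiled] is the functor — type (e -> (e -> e)).
At [every smiled] (required: (e -> (e -> e))): smiled is s, which is not a function with range (e -> (e -> e)); hence every is the functor — type (s -> (e -> (e -> e))).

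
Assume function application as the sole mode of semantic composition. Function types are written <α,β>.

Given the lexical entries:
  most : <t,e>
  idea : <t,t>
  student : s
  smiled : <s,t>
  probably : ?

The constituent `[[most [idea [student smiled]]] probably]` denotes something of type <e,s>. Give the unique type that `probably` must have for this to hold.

<e,<e,s>>

[[most [idea [student smiled]]] probably] must have type <e,s>. The sister [most [idea [student smiled]]] has type e; that is not a function onto <e,s>, so probably must be the functor, of type <e,<e,s>>.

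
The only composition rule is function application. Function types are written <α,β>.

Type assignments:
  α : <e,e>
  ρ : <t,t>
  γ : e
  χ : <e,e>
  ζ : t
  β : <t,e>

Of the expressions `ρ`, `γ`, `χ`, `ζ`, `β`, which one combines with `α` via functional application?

γ

ρ : <t,t> — does not combine with α.
γ — combines: α : <e,e> takes γ : e as argument, giving e.
χ : <e,e> — does not combine with α.
ζ : t — does not combine with α.
β : <t,e> — does not combine with α.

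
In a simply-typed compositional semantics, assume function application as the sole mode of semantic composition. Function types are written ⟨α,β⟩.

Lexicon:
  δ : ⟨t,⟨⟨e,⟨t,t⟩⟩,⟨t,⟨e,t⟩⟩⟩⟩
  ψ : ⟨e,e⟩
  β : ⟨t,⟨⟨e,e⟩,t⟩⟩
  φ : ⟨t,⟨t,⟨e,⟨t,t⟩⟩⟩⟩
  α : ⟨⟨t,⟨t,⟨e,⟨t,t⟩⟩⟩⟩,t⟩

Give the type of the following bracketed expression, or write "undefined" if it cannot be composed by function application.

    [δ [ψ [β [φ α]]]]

[φ α]: ⟨⟨t,⟨t,⟨e,⟨t,t⟩⟩⟩⟩,t⟩ applied to ⟨t,⟨t,⟨e,⟨t,t⟩⟩⟩⟩ yields t.
[β [φ α]]: ⟨t,⟨⟨e,e⟩,t⟩⟩ applied to t yields ⟨⟨e,e⟩,t⟩.
[ψ [β [φ α]]]: ⟨⟨e,e⟩,t⟩ applied to ⟨e,e⟩ yields t.
[δ [ψ [β [φ α]]]]: ⟨t,⟨⟨e,⟨t,t⟩⟩,⟨t,⟨e,t⟩⟩⟩⟩ applied to t yields ⟨⟨e,⟨t,t⟩⟩,⟨t,⟨e,t⟩⟩⟩.

⟨⟨e,⟨t,t⟩⟩,⟨t,⟨e,t⟩⟩⟩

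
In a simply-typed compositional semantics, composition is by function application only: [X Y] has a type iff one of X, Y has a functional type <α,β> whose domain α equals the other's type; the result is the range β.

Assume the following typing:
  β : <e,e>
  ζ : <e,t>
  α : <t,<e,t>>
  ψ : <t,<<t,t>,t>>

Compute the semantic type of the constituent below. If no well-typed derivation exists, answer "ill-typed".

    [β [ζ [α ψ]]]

At [α ψ]: neither <t,<e,t>> nor <t,<<t,t>,t>> can take the other as argument; the node is ill-typed.

ill-typed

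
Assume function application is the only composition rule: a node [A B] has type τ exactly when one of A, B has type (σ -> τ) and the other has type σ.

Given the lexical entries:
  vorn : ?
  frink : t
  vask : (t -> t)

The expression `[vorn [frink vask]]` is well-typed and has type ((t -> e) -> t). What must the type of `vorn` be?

For [vorn [frink vask]] to have type ((t -> e) -> t) with [frink vask] of type t, vorn must be the function: vorn : (t -> ((t -> e) -> t)).

(t -> ((t -> e) -> t))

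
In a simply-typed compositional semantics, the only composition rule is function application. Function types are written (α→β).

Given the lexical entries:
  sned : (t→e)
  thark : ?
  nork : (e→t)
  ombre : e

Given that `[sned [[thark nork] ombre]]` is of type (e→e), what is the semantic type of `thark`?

At [sned [[thark nork] ombre]] (required: (e→e)): sned is (t→e), which is not a function with range (e→e); hence [[thark nork] ombre] is the functor — type ((t→e)→(e→e)).
At [[thark nork] ombre] (required: ((t→e)→(e→e))): ombre is e, which is not a function with range ((t→e)→(e→e)); hence [thark nork] is the functor — type (e→((t→e)→(e→e))).
At [thark nork] (required: (e→((t→e)→(e→e)))): nork is (e→t), which is not a function with range (e→((t→e)→(e→e))); hence thark is the functor — type ((e→t)→(e→((t→e)→(e→e)))).

((e→t)→(e→((t→e)→(e→e))))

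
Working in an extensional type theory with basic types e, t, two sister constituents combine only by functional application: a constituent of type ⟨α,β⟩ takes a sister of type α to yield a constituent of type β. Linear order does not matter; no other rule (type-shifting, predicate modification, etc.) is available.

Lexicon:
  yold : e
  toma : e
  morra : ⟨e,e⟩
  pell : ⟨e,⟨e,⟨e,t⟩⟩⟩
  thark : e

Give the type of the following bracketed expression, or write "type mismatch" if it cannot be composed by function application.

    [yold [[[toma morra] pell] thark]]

t

[toma morra]: functor morra : ⟨e,e⟩, argument toma : e; result e.
[[toma morra] pell]: functor pell : ⟨e,⟨e,⟨e,t⟩⟩⟩, argument [toma morra] : e; result ⟨e,⟨e,t⟩⟩.
[[[toma morra] pell] thark]: functor [[toma morra] pell] : ⟨e,⟨e,t⟩⟩, argument thark : e; result ⟨e,t⟩.
[yold [[[toma morra] pell] thark]]: functor [[[toma morra] pell] thark] : ⟨e,t⟩, argument yold : e; result t.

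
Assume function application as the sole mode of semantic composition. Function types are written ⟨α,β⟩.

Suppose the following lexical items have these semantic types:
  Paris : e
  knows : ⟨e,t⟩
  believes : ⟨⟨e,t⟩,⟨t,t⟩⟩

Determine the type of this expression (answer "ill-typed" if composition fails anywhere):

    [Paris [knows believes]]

[knows believes] — believes of type ⟨⟨e,t⟩,⟨t,t⟩⟩ combines with knows of type ⟨e,t⟩: type ⟨t,t⟩.
[Paris [knows believes]]: e and ⟨t,t⟩ cannot combine by function application — type clash.

ill-typed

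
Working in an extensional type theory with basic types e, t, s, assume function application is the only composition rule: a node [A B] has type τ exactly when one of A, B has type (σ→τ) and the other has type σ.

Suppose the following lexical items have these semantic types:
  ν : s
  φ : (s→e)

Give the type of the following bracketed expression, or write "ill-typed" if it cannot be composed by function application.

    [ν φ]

e

[ν φ]: functor φ : (s→e), argument ν : s; result e.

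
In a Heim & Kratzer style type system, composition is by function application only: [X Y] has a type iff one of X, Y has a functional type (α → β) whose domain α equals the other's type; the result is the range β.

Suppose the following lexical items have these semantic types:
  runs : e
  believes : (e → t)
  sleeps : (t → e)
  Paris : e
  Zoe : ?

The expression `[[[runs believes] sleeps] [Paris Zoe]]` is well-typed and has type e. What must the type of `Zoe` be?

At [[[runs believes] sleeps] [Paris Zoe]] (required: e): [[runs believes] sleeps] is e, which is not a function with range e; hence [Paris Zoe] is the functor — type (e → e).
At [Paris Zoe] (required: (e → e)): Paris is e, which is not a function with range (e → e); hence Zoe is the functor — type (e → (e → e)).

(e → (e → e))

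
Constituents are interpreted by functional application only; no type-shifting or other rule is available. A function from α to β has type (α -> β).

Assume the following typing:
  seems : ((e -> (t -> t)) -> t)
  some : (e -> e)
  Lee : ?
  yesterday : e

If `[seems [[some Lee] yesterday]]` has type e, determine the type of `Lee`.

[seems [[some Lee] yesterday]] must have type e. The sister seems has type ((e -> (t -> t)) -> t); that is not a function onto e, so [[some Lee] yesterday] must be the functor, of type (((e -> (t -> t)) -> t) -> e).
[[some Lee] yesterday] must have type (((e -> (t -> t)) -> t) -> e). The sister yesterday has type e; that is not a function onto (((e -> (t -> t)) -> t) -> e), so [some Lee] must be the functor, of type (e -> (((e -> (t -> t)) -> t) -> e)).
[some Lee] must have type (e -> (((e -> (t -> t)) -> t) -> e)). The sister some has type (e -> e); that is not a function onto (e -> (((e -> (t -> t)) -> t) -> e)), so Lee must be the functor, of type ((e -> e) -> (e -> (((e -> (t -> t)) -> t) -> e))).

((e -> e) -> (e -> (((e -> (t -> t)) -> t) -> e)))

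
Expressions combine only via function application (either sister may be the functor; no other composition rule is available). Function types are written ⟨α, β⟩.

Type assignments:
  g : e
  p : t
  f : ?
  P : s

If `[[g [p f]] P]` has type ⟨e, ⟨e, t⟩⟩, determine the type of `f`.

For [[g [p f]] P] to have type ⟨e, ⟨e, t⟩⟩ with P of type s, [g [p f]] must be the function: [g [p f]] : ⟨s, ⟨e, ⟨e, t⟩⟩⟩.
For [g [p f]] to have type ⟨s, ⟨e, ⟨e, t⟩⟩⟩ with g of type e, [p f] must be the function: [p f] : ⟨e, ⟨s, ⟨e, ⟨e, t⟩⟩⟩⟩.
For [p f] to have type ⟨e, ⟨s, ⟨e, ⟨e, t⟩⟩⟩⟩ with p of type t, f must be the function: f : ⟨t, ⟨e, ⟨s, ⟨e, ⟨e, t⟩⟩⟩⟩⟩.

⟨t, ⟨e, ⟨s, ⟨e, ⟨e, t⟩⟩⟩⟩⟩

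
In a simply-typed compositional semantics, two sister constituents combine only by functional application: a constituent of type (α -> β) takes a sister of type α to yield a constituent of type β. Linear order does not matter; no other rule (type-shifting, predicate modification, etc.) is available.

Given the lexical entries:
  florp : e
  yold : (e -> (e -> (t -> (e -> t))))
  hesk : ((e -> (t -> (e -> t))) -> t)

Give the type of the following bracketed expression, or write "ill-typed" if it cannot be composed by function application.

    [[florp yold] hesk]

At [florp yold], yold : (e -> (e -> (t -> (e -> t)))) takes florp : e, giving (e -> (t -> (e -> t))).
At [[florp yold] hesk], hesk : ((e -> (t -> (e -> t))) -> t) takes [florp yold] : (e -> (t -> (e -> t))), giving t.

t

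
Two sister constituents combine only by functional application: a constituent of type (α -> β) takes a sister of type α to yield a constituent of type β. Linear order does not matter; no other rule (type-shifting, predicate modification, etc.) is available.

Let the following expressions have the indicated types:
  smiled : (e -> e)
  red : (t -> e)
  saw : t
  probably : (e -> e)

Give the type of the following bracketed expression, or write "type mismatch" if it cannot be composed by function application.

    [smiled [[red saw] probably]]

At [red saw], red : (t -> e) takes saw : t, giving e.
At [[red saw] probably], probably : (e -> e) takes [red saw] : e, giving e.
At [smiled [[red saw] probably]], smiled : (e -> e) takes [[red saw] probably] : e, giving e.

e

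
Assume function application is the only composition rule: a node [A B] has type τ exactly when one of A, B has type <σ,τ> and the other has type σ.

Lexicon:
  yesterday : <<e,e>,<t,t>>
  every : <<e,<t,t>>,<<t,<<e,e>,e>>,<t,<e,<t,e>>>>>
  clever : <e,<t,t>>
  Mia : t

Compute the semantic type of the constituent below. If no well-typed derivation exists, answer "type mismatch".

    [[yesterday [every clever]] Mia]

[every clever] — every of type <<e,<t,t>>,<<t,<<e,e>,e>>,<t,<e,<t,e>>>>> combines with clever of type <e,<t,t>>: type <<t,<<e,e>,e>>,<t,<e,<t,e>>>>.
At [yesterday [every clever]]: neither <<e,e>,<t,t>> nor <<t,<<e,e>,e>>,<t,<e,<t,e>>>> can take the other as argument; the node is ill-typed.

type mismatch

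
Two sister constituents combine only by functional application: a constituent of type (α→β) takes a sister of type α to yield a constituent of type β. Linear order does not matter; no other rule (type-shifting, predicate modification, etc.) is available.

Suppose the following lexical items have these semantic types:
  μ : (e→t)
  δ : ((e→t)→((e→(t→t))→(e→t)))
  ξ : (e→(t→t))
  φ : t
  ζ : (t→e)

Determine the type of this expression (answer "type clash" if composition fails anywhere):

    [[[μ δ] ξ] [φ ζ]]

t

At [μ δ], δ : ((e→t)→((e→(t→t))→(e→t))) takes μ : (e→t), giving ((e→(t→t))→(e→t)).
At [[μ δ] ξ], [μ δ] : ((e→(t→t))→(e→t)) takes ξ : (e→(t→t)), giving (e→t).
At [φ ζ], ζ : (t→e) takes φ : t, giving e.
At [[[μ δ] ξ] [φ ζ]], [[μ δ] ξ] : (e→t) takes [φ ζ] : e, giving t.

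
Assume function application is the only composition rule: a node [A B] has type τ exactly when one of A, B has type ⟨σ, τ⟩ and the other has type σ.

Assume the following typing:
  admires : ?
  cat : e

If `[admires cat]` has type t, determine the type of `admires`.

⟨e, t⟩

[admires cat] is required to be t. cat : e cannot yield t as functor, so admires : ⟨e, t⟩.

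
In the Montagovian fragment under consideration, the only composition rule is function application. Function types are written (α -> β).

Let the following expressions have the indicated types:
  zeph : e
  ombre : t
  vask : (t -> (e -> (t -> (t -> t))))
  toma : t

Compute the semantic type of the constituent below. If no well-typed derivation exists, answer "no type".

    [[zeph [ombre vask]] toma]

(t -> t)

[ombre vask]: (t -> (e -> (t -> (t -> t)))) applied to t yields (e -> (t -> (t -> t))).
[zeph [ombre vask]]: (e -> (t -> (t -> t))) applied to e yields (t -> (t -> t)).
[[zeph [ombre vask]] toma]: (t -> (t -> t)) applied to t yields (t -> t).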